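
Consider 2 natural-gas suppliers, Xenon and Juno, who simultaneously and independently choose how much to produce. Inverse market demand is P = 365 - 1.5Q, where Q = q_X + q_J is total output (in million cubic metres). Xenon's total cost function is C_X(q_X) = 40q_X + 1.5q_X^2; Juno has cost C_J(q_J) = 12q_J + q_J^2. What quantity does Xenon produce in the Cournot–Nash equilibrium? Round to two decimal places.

Xenon's profit: π_X = (365 - 1.5Q)q_X - (40q_X + (3/2)q_X²). Setting ∂π_X/∂q_X = 0: 325 - 6q_X - (3/2)(q_J) = 0.
Juno's profit: π_J = (365 - 1.5Q)q_J - (12q_J + q_J²). Setting ∂π_J/∂q_J = 0: 353 - 5q_J - (3/2)(q_X) = 0.
So q_X = (325 - (3/2)q_J)/6 and q_J = (353 - (3/2)q_X)/5.
Solving the pair: q_X = 39.4775, q_J = 58.7568.

39.48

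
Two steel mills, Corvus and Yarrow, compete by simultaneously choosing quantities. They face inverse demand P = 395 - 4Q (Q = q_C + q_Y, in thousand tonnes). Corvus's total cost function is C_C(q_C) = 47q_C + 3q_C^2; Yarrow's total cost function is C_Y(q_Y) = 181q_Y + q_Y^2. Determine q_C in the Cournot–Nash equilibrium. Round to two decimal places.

21.16

Corvus's profit: π_C = (395 - 4Q)q_C - (47q_C + 3q_C²). Setting ∂π_C/∂q_C = 0: 348 - 14q_C - 4(q_Y) = 0.
Yarrow's first-order condition: 214 - 10q_Y - 4(q_C) = 0.
So q_C = (348 - 4q_Y)/14 and q_Y = (214 - 4q_C)/10.
Solving the pair: q_C = 656/31, q_Y = 401/31.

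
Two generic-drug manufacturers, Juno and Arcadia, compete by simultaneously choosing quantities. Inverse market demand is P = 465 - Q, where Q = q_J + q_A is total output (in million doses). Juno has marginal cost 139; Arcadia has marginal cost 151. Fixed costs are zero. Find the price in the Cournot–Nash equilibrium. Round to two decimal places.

Juno's profit: π_J = (465 - Q)q_J - (139q_J). Setting ∂π_J/∂q_J = 0: 326 - 2q_J - (q_A) = 0.
Arcadia's first-order condition: 314 - 2q_A - (q_J) = 0.
Rearranging gives the reaction functions q_J = (326 - q_A)/2 and q_A = (314 - q_J)/2.
Substituting one into the other gives q_J = 338/3 and q_A = 302/3.
Total output Q = 640/3, so price P = 465 - 640/3 = 755/3.

251.67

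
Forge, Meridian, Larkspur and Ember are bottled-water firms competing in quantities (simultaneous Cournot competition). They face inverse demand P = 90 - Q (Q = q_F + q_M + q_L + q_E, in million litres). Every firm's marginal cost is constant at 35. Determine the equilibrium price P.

46

A representative firm's profit is π_i = q_i(90 - Q) - 35q_i.
First-order condition (treating rivals' output as given): 55 - 2q_i - Σ_{j≠i} q_j = 0.
With identical firms every q_j equals q_i, so Σ_{j≠i} q_j = 3q_i and 55 = 5q_i, giving q_i = 11.
Total output Q = 44, so price P = 90 - 44 = 46.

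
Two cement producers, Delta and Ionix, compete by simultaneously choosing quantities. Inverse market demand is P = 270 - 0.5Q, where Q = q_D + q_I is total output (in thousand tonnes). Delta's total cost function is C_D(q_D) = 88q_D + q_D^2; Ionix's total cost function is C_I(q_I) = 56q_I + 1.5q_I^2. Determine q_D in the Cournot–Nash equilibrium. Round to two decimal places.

Delta's profit: π_D = (270 - 0.5Q)q_D - (88q_D + q_D²). Setting ∂π_D/∂q_D = 0: 182 - 3q_D - (1/2)(q_I) = 0.
Ionix's first-order condition: 214 - 4q_I - (1/2)(q_D) = 0.
Rearranging gives the reaction functions q_D = (182 - (1/2)q_I)/3 and q_I = (214 - (1/2)q_D)/4.
Solving the pair: q_D = 52.8511, q_I = 46.8936.

52.85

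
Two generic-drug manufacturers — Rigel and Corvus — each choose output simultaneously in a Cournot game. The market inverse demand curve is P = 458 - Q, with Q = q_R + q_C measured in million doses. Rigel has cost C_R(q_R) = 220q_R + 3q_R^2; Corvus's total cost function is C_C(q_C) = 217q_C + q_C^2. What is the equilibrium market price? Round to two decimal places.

Rigel's profit: π_R = (458 - Q)q_R - (220q_R + 3q_R²). Setting ∂π_R/∂q_R = 0: 238 - 8q_R - (q_C) = 0.
Corvus's profit: π_C = (458 - Q)q_C - (217q_C + q_C²). Setting ∂π_C/∂q_C = 0: 241 - 4q_C - (q_R) = 0.
Best responses: q_R = (238 - q_C)/8, q_C = (241 - q_R)/4.
Substituting one into the other gives q_R = 711/31 and q_C = 1690/31.
Total output Q = 77.4516, so price P = 458 - 77.4516 = 380.5484.

380.55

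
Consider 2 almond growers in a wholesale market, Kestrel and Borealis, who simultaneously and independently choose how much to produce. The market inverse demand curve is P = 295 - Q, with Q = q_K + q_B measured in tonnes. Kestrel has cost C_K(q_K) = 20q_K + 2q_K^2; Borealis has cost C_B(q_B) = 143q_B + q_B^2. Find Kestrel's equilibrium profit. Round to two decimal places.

5096.62

Kestrel's profit: π_K = (295 - Q)q_K - (20q_K + 2q_K²). Setting ∂π_K/∂q_K = 0: 275 - 6q_K - (q_B) = 0.
Borealis's first-order condition: 152 - 4q_B - (q_K) = 0.
Rearranging gives the reaction functions q_K = (275 - q_B)/6 and q_B = (152 - q_K)/4.
Solving the pair: q_K = 948/23, q_B = 637/23.
Price P = 295 - 1585/23 = 226.0870.
Kestrel's profit: 226.0870·(948/23) - 20·(948/23) - 2(948/23)² = 5096.6200.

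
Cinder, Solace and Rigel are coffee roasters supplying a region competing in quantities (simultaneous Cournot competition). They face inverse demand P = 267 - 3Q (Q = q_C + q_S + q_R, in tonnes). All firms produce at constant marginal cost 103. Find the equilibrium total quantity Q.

41

A representative firm's profit is π_i = q_i(267 - 3Q) - 103q_i.
First-order condition (treating rivals' output as given): 164 - 6q_i - 3·Σ_{j≠i} q_j = 0.
With identical firms every q_j equals q_i, so Σ_{j≠i} q_j = 2q_i and 164 = 12q_i, giving q_i = 41/3.
Total output Q = 41/3 + 41/3 + 41/3 = 41.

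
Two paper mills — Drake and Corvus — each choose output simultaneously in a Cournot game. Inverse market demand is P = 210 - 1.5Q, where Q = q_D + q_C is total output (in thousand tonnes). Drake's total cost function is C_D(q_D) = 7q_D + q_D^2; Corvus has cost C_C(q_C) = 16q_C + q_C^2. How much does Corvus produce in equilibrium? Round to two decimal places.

Drake's profit: π_D = (210 - 1.5Q)q_D - (7q_D + q_D²). Setting ∂π_D/∂q_D = 0: 203 - 5q_D - (3/2)(q_C) = 0.
Corvus's first-order condition: 194 - 5q_C - (3/2)(q_D) = 0.
So q_D = (203 - (3/2)q_C)/5 and q_C = (194 - (3/2)q_D)/5.
Substituting one into the other gives q_D = 31.8242 and q_C = 29.2527.

29.25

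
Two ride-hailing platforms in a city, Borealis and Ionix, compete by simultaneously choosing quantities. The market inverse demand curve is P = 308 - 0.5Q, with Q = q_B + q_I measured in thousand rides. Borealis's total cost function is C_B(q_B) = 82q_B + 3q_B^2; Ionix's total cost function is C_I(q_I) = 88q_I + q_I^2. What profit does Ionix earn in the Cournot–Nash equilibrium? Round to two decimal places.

Borealis's profit: π_B = (308 - 0.5Q)q_B - (82q_B + 3q_B²). Setting ∂π_B/∂q_B = 0: 226 - 7q_B - (1/2)(q_I) = 0.
Ionix's profit: π_I = (308 - 0.5Q)q_I - (88q_I + q_I²). Setting ∂π_I/∂q_I = 0: 220 - 3q_I - (1/2)(q_B) = 0.
Rearranging gives the reaction functions q_B = (226 - (1/2)q_I)/7 and q_I = (220 - (1/2)q_B)/3.
Solving the pair: q_B = 27.3735, q_I = 68.7711.
Price P = 308 - (1/2)·96.1446 = 259.9277.
Ionix's profit: 259.9277·68.7711 - 88·68.7711 - 68.7711² = 7094.1931.

7094.19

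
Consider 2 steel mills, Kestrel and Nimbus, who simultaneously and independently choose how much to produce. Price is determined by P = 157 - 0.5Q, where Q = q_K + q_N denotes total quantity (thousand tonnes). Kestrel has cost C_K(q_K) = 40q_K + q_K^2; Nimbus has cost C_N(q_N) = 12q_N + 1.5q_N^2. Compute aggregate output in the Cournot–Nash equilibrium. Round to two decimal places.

65.70

Kestrel's profit: π_K = (157 - 0.5Q)q_K - (40q_K + q_K²). Setting ∂π_K/∂q_K = 0: 117 - 3q_K - (1/2)(q_N) = 0.
Nimbus's first-order condition: 145 - 4q_N - (1/2)(q_K) = 0.
So q_K = (117 - (1/2)q_N)/3 and q_N = (145 - (1/2)q_K)/4.
Substituting one into the other gives q_K = 1582/47 and q_N = 1506/47.
Total output Q = 1582/47 + 1506/47 = 65.7021.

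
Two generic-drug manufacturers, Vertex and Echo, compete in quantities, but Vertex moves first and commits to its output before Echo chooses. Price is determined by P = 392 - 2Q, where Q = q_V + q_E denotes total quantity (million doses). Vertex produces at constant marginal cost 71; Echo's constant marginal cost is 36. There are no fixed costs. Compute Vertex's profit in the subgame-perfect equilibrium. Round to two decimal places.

The follower Echo best-responds to any q_V: π_E = (392 - 2Q)q_E - 36q_E.
∂π_E/∂q_E = 356 - 2q_V - 4q_E = 0 gives the reaction function q_E = (356 - 2q_V)/4.
The leader anticipates this reaction. Substituting into P = 392 - 2Q gives P = 214 - q_V, so π_V = (214 - q_V)q_V - 71q_V.
Maximising: ∂π_V/∂q_V = 143 - 2q_V = 0, giving q_V = 143/2.
Then q_E = (356 - 2·(143/2))/4 = 213/4.
Price P = 392 - 2·(499/4) = 285/2.
Vertex's profit: (285/2 - 71)·(143/2) = 5112.2500.

5112.25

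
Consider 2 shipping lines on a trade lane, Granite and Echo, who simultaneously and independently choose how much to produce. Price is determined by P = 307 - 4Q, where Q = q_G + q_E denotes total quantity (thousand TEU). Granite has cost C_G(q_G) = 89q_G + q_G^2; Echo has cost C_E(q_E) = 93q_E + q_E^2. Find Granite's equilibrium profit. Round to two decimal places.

Granite's profit: π_G = (307 - 4Q)q_G - (89q_G + q_G²). Setting ∂π_G/∂q_G = 0: 218 - 10q_G - 4(q_E) = 0.
Echo's first-order condition: 214 - 10q_E - 4(q_G) = 0.
Best responses: q_G = (218 - 4q_E)/10, q_E = (214 - 4q_G)/10.
Substituting one into the other gives q_G = 331/21 and q_E = 317/21.
Price P = 307 - 4·(216/7) = 1285/7.
Granite's profit: (1285/7)·(331/21) - 89·(331/21) - (331/21)² = 1242.1882.

1242.19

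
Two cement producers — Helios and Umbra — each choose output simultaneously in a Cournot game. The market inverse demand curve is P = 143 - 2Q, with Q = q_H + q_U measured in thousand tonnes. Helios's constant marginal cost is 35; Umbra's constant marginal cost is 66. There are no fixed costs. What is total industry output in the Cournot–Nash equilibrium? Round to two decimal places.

Helios's profit: π_H = (143 - 2Q)q_H - (35q_H). Setting ∂π_H/∂q_H = 0: 108 - 4q_H - 2(q_U) = 0.
Umbra's first-order condition: 77 - 4q_U - 2(q_H) = 0.
Rearranging gives the reaction functions q_H = (108 - 2q_U)/4 and q_U = (77 - 2q_H)/4.
Solving the pair: q_H = 139/6, q_U = 23/3.
Total output Q = 139/6 + 23/3 = 185/6.

30.83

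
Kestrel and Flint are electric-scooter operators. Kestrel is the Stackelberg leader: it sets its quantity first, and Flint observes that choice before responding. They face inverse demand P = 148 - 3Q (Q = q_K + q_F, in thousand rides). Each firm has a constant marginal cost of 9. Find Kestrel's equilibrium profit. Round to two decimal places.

Solve by backward induction. Given q_K, the follower Flint maximises π_F = (148 - 3q_K - 3q_F)q_F - 9q_F.
Follower FOC: 139 - 3q_K - 6q_F = 0, so q_F(q_K) = (139 - 3q_K)/6.
The leader anticipates this reaction. Substituting into P = 148 - 3Q gives P = 157/2 - (3/2)q_K, so π_K = (157/2 - (3/2)q_K)q_K - 9q_K.
Maximising: ∂π_K/∂q_K = 139/2 - 3q_K = 0, giving q_K = 139/6.
Then q_F = (139 - 3·(139/6))/6 = 139/12.
Price P = 148 - 3·(139/4) = 175/4.
Kestrel's profit: (175/4 - 9)·(139/6) = 805.0417.

805.04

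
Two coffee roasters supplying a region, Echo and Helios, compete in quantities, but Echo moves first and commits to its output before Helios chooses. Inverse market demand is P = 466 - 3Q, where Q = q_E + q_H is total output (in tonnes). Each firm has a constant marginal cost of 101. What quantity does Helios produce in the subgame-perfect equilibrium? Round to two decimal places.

Solve by backward induction. Given q_E, the follower Helios maximises π_H = (466 - 3q_E - 3q_H)q_H - 101q_H.
∂π_H/∂q_H = 365 - 3q_E - 6q_H = 0 gives the reaction function q_H = (365 - 3q_E)/6.
Echo substitutes q_H(q_E) into its own profit: π_E = q_E(466 - 3q_E - (365 - 3q_E)/2) - 101q_E = (567/2 - (3/2)q_E)q_E - 101q_E.
Maximising: ∂π_E/∂q_E = 365/2 - 3q_E = 0, giving q_E = 365/6.
Then q_H = (365 - 3·(365/6))/6 = 365/12.

30.42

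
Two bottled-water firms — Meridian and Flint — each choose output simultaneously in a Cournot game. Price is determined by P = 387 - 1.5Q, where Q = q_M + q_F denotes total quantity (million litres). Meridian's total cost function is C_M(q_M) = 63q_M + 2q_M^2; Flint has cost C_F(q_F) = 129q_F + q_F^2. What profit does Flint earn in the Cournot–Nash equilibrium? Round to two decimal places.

4061.30

Meridian's profit: π_M = (387 - 1.5Q)q_M - (63q_M + 2q_M²). Setting ∂π_M/∂q_M = 0: 324 - 7q_M - (3/2)(q_F) = 0.
Flint's profit: π_F = (387 - 1.5Q)q_F - (129q_F + q_F²). Setting ∂π_F/∂q_F = 0: 258 - 5q_F - (3/2)(q_M) = 0.
So q_M = (324 - (3/2)q_F)/7 and q_F = (258 - (3/2)q_M)/5.
Substituting one into the other gives q_M = 37.6489 and q_F = 40.3053.
Price P = 387 - (3/2)·77.9542 = 270.0687.
Flint's profit: 270.0687·40.3053 - 129·40.3053 - 40.3053² = 4061.3018.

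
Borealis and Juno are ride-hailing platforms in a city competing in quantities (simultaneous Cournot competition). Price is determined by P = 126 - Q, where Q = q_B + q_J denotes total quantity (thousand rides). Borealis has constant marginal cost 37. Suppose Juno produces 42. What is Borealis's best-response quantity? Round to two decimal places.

23.50

With the rival's output fixed at 42, Borealis's profit is π_B = (126 - 42 - q_B)q_B - (37q_B) = (84 - q_B)q_B - (37q_B).
∂π_B/∂q_B = 47 - 2q_B = 0, so q_B = 47/2.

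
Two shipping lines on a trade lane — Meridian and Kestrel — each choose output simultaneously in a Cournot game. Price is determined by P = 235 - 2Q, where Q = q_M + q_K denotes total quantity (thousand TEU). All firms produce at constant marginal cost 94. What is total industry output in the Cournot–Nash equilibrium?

A representative firm's profit is π_i = q_i(235 - 2Q) - 94q_i.
Setting ∂π_i/∂q_i = 0 with rivals' quantities fixed: 141 - 4q_i - 2q_j = 0.
With identical firms every q_j equals q_i, so q_j = q_i and 141 = 6q_i, giving q_i = 47/2.
Total output Q = 47/2 + 47/2 = 47.

47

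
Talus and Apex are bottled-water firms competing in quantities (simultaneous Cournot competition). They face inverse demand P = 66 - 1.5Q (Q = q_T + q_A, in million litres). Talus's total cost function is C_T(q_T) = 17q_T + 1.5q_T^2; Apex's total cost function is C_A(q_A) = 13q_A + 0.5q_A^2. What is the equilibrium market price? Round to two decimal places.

Talus's profit: π_T = (66 - 1.5Q)q_T - (17q_T + (3/2)q_T²). Setting ∂π_T/∂q_T = 0: 49 - 6q_T - (3/2)(q_A) = 0.
Apex's first-order condition: 53 - 4q_A - (3/2)(q_T) = 0.
So q_T = (49 - (3/2)q_A)/6 and q_A = (53 - (3/2)q_T)/4.
Substituting one into the other gives q_T = 466/87 and q_A = 326/29.
Total output Q = 1444/87, so price P = 66 - (3/2)·(1444/87) = 1192/29.

41.10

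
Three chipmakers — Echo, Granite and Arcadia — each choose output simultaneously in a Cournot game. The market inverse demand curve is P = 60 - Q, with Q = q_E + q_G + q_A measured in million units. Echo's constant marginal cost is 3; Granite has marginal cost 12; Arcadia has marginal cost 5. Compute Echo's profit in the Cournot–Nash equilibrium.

289

Echo's profit: π_E = (60 - Q)q_E - (3q_E). Setting ∂π_E/∂q_E = 0: 57 - 2q_E - (q_G + q_A) = 0.
Granite's first-order condition: 48 - 2q_G - (q_E + q_A) = 0.
Arcadia's first-order condition: 55 - 2q_A - (q_E + q_G) = 0.
Summing all 3 equations gives 160 − 4Q = 0, hence Q = 40.
Back-substituting: q_E = (57 − 40) = 17, q_G = (48 − 40) = 8, q_A = (55 − 40) = 15.
Price P = 60 - 40 = 20.
Echo's profit: (20 - 3)·17 = 289.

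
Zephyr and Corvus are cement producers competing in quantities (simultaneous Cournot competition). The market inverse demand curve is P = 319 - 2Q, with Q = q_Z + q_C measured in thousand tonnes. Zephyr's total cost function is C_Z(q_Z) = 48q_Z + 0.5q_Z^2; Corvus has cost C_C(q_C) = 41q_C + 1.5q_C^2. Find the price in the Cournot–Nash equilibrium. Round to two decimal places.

Zephyr's profit: π_Z = (319 - 2Q)q_Z - (48q_Z + (1/2)q_Z²). Setting ∂π_Z/∂q_Z = 0: 271 - 5q_Z - 2(q_C) = 0.
Corvus's first-order condition: 278 - 7q_C - 2(q_Z) = 0.
Best responses: q_Z = (271 - 2q_C)/5, q_C = (278 - 2q_Z)/7.
Solving the pair: q_Z = 1341/31, q_C = 848/31.
Total output Q = 70.6129, so price P = 319 - 2·70.6129 = 177.7742.

177.77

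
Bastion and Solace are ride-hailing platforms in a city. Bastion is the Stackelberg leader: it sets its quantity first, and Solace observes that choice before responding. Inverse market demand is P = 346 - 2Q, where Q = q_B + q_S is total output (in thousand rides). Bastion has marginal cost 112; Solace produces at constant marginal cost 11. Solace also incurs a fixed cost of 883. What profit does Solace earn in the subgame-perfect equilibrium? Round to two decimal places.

8128.53

Solve by backward induction. Given q_B, the follower Solace maximises π_S = (346 - 2q_B - 2q_S)q_S - 11q_S.
Setting the follower's marginal profit to zero, 335 - 2q_B - 4q_S = 0, i.e. q_S = (335 - 2q_B)/4.
The leader anticipates this reaction. Substituting into P = 346 - 2Q gives P = 357/2 - q_B, so π_B = (357/2 - q_B)q_B - 112q_B.
The leader's first-order condition 133/2 - 2q_B = 0 yields q_B = 133/4.
Then q_S = (335 - 2·(133/4))/4 = 537/8.
Price P = 346 - 2·(803/8) = 581/4.
Solace's profit: (581/4 - 11)·(537/8) - 883 = 8128.5313.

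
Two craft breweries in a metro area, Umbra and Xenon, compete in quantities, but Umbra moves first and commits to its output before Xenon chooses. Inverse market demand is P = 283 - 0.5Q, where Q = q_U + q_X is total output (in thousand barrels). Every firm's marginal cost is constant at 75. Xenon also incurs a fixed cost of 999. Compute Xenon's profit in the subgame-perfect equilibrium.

4409

The follower Xenon best-responds to any q_U: π_X = (283 - 0.5Q)q_X - 75q_X.
Follower FOC: 208 - (1/2)q_U - q_X = 0, so q_X(q_U) = (208 - (1/2)q_U).
The leader anticipates this reaction. Substituting into P = 283 - 0.5Q gives P = 179 - (1/4)q_U, so π_U = (179 - (1/4)q_U)q_U - 75q_U.
The leader's first-order condition 104 - (1/2)q_U = 0 yields q_U = 208.
Then q_X = (208 - (1/2)·208) = 104.
Price P = 283 - (1/2)·312 = 127.
Xenon's profit: (127 - 75)·104 - 999 = 4409.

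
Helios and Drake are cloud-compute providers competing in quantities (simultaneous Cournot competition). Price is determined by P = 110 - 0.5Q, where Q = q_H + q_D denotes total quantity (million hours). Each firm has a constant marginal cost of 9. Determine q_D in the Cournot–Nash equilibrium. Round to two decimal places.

A representative firm's profit is π_i = q_i(110 - 0.5Q) - 9q_i.
Setting ∂π_i/∂q_i = 0 with rivals' quantities fixed: 101 - q_i - (1/2)q_j = 0.
By symmetry each firm produces the same amount; substituting q_j = q_i yields q_i = 101/(3/2) = 202/3.

67.33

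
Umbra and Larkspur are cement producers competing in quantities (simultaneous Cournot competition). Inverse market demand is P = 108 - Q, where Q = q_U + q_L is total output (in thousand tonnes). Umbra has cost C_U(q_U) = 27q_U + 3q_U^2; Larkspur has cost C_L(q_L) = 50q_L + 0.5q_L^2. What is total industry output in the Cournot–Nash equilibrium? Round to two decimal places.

Umbra's profit: π_U = (108 - Q)q_U - (27q_U + 3q_U²). Setting ∂π_U/∂q_U = 0: 81 - 8q_U - (q_L) = 0.
Larkspur's profit: π_L = (108 - Q)q_L - (50q_L + (1/2)q_L²). Setting ∂π_L/∂q_L = 0: 58 - 3q_L - (q_U) = 0.
So q_U = (81 - q_L)/8 and q_L = (58 - q_U)/3.
Solving the pair: q_U = 185/23, q_L = 383/23.
Total output Q = 185/23 + 383/23 = 568/23.

24.70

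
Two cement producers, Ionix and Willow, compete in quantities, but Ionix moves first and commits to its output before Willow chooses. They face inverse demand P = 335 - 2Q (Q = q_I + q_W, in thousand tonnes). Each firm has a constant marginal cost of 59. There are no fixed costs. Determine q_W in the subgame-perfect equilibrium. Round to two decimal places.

34.50

Solve by backward induction. Given q_I, the follower Willow maximises π_W = (335 - 2q_I - 2q_W)q_W - 59q_W.
Follower FOC: 276 - 2q_I - 4q_W = 0, so q_W(q_I) = (276 - 2q_I)/4.
The leader anticipates this reaction. Substituting into P = 335 - 2Q gives P = 197 - q_I, so π_I = (197 - q_I)q_I - 59q_I.
Maximising: ∂π_I/∂q_I = 138 - 2q_I = 0, giving q_I = 69.
Then q_W = (276 - 2·69)/4 = 69/2.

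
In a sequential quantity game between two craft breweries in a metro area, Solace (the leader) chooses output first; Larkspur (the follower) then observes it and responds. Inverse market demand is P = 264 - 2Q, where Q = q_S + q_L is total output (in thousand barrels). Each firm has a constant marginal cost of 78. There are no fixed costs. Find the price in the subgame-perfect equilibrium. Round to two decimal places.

124.50

The follower Larkspur best-responds to any q_S: π_L = (264 - 2Q)q_L - 78q_L.
Setting the follower's marginal profit to zero, 186 - 2q_S - 4q_L = 0, i.e. q_L = (186 - 2q_S)/4.
The leader anticipates this reaction. Substituting into P = 264 - 2Q gives P = 171 - q_S, so π_S = (171 - q_S)q_S - 78q_S.
The leader's first-order condition 93 - 2q_S = 0 yields q_S = 93/2.
Then q_L = (186 - 2·(93/2))/4 = 93/4.
Total output Q = 279/4, so price P = 264 - 2·(279/4) = 249/2.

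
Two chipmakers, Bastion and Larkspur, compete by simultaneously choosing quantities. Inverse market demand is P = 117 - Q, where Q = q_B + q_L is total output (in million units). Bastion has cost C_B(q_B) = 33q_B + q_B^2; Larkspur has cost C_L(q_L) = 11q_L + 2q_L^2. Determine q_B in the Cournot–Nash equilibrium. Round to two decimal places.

Bastion's profit: π_B = (117 - Q)q_B - (33q_B + q_B²). Setting ∂π_B/∂q_B = 0: 84 - 4q_B - (q_L) = 0.
Larkspur's first-order condition: 106 - 6q_L - (q_B) = 0.
Best responses: q_B = (84 - q_L)/4, q_L = (106 - q_B)/6.
Substituting one into the other gives q_B = 398/23 and q_L = 340/23.

17.30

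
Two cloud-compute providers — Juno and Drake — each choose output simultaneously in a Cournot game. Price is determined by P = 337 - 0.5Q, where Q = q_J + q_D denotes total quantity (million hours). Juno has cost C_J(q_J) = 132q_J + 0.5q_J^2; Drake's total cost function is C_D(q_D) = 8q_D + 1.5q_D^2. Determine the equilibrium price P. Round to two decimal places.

258.87

Juno's profit: π_J = (337 - 0.5Q)q_J - (132q_J + (1/2)q_J²). Setting ∂π_J/∂q_J = 0: 205 - 2q_J - (1/2)(q_D) = 0.
Drake's first-order condition: 329 - 4q_D - (1/2)(q_J) = 0.
Best responses: q_J = (205 - (1/2)q_D)/2, q_D = (329 - (1/2)q_J)/4.
Substituting one into the other gives q_J = 84.5806 and q_D = 71.6774.
Total output Q = 156.2581, so price P = 337 - (1/2)·156.2581 = 258.8710.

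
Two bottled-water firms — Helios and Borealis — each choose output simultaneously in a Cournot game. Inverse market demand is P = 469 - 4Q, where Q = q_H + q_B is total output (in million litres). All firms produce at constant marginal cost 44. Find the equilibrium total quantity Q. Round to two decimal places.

70.83

Each firm earns π_i = (469 - 4Q)q_i - 44q_i.
First-order condition (treating rivals' output as given): 425 - 8q_i - 4q_j = 0.
With identical firms every q_j equals q_i, so q_j = q_i and 425 = 12q_i, giving q_i = 425/12.
Total output Q = 425/12 + 425/12 = 425/6.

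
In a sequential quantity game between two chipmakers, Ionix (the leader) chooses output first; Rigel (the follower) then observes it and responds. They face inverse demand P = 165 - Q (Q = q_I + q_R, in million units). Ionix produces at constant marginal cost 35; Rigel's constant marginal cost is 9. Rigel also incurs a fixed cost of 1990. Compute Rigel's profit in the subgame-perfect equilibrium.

714

The follower Rigel best-responds to any q_I: π_R = (165 - Q)q_R - 9q_R.
∂π_R/∂q_R = 156 - q_I - 2q_R = 0 gives the reaction function q_R = (156 - q_I)/2.
Ionix substitutes q_R(q_I) into its own profit: π_I = q_I(165 - q_I - (156 - q_I)/2) - 35q_I = (87 - (1/2)q_I)q_I - 35q_I.
Leader FOC: 52 - q_I = 0, so q_I = 52.
Then q_R = (156 - 52)/2 = 52.
Price P = 165 - 104 = 61.
Rigel's profit: (61 - 9)·52 - 1990 = 714.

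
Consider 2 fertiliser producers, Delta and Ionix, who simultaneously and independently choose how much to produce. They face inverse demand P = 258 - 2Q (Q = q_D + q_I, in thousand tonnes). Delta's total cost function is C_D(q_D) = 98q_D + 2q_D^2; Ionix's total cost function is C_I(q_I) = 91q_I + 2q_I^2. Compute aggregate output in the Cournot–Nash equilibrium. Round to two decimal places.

Delta's profit: π_D = (258 - 2Q)q_D - (98q_D + 2q_D²). Setting ∂π_D/∂q_D = 0: 160 - 8q_D - 2(q_I) = 0.
Ionix's first-order condition: 167 - 8q_I - 2(q_D) = 0.
Best responses: q_D = (160 - 2q_I)/8, q_I = (167 - 2q_D)/8.
Substituting one into the other gives q_D = 473/30 and q_I = 254/15.
Total output Q = 473/30 + 254/15 = 327/10.

32.70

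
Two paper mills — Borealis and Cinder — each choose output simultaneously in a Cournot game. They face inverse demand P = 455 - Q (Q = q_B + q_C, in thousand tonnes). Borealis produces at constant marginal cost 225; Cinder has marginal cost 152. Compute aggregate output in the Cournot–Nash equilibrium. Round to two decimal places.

Borealis's profit: π_B = (455 - Q)q_B - (225q_B). Setting ∂π_B/∂q_B = 0: 230 - 2q_B - (q_C) = 0.
Cinder's profit: π_C = (455 - Q)q_C - (152q_C). Setting ∂π_C/∂q_C = 0: 303 - 2q_C - (q_B) = 0.
Best responses: q_B = (230 - q_C)/2, q_C = (303 - q_B)/2.
Solving the pair: q_B = 157/3, q_C = 376/3.
Total output Q = 157/3 + 376/3 = 533/3.

177.67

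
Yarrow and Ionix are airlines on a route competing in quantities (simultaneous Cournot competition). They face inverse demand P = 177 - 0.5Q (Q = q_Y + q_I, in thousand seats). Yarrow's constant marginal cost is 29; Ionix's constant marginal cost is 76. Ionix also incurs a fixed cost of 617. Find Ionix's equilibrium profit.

Yarrow's profit: π_Y = (177 - 0.5Q)q_Y - (29q_Y). Setting ∂π_Y/∂q_Y = 0: 148 - q_Y - (1/2)(q_I) = 0.
Ionix's profit: π_I = (177 - 0.5Q)q_I - (76q_I). Setting ∂π_I/∂q_I = 0: 101 - q_I - (1/2)(q_Y) = 0.
So q_Y = (148 - (1/2)q_I) and q_I = (101 - (1/2)q_Y).
Solving the pair: q_Y = 130, q_I = 36.
Price P = 177 - (1/2)·166 = 94.
Ionix's profit: (94 - 76)·36 - 617 = 31.

31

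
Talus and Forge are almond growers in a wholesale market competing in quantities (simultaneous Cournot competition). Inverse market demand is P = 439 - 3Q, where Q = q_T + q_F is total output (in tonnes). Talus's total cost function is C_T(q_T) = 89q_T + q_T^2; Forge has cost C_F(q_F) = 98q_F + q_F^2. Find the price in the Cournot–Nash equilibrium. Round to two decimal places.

250.55

Talus's profit: π_T = (439 - 3Q)q_T - (89q_T + q_T²). Setting ∂π_T/∂q_T = 0: 350 - 8q_T - 3(q_F) = 0.
Forge's profit: π_F = (439 - 3Q)q_F - (98q_F + q_F²). Setting ∂π_F/∂q_F = 0: 341 - 8q_F - 3(q_T) = 0.
Best responses: q_T = (350 - 3q_F)/8, q_F = (341 - 3q_T)/8.
Solving the pair: q_T = 1777/55, q_F = 1678/55.
Total output Q = 691/11, so price P = 439 - 3·(691/11) = 250.5455.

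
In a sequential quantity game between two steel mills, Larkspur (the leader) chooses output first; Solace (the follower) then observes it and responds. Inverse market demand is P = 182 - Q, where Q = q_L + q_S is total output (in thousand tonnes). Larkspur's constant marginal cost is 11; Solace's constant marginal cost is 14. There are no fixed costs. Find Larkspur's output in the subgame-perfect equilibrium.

87

The follower Solace best-responds to any q_L: π_S = (182 - Q)q_S - 14q_S.
Setting the follower's marginal profit to zero, 168 - q_L - 2q_S = 0, i.e. q_S = (168 - q_L)/2.
The leader anticipates this reaction. Substituting into P = 182 - Q gives P = 98 - (1/2)q_L, so π_L = (98 - (1/2)q_L)q_L - 11q_L.
Maximising: ∂π_L/∂q_L = 87 - q_L = 0, giving q_L = 87.
Then q_S = (168 - 87)/2 = 81/2.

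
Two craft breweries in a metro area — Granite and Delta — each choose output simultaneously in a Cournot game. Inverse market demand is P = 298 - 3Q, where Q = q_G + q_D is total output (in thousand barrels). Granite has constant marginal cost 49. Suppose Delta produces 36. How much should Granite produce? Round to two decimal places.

23.50

With the rival's output fixed at 36, Granite's profit is π_G = (298 - 3·36 - 3q_G)q_G - (49q_G) = (190 - 3q_G)q_G - (49q_G).
∂π_G/∂q_G = 141 - 6q_G = 0, so q_G = 47/2.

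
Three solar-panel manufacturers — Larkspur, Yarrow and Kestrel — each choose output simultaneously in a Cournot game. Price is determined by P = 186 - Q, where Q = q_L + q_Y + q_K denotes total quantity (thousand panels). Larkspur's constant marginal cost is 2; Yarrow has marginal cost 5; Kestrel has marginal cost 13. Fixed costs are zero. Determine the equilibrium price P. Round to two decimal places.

51.50

Larkspur's profit: π_L = (186 - Q)q_L - (2q_L). Setting ∂π_L/∂q_L = 0: 184 - 2q_L - (q_Y + q_K) = 0.
Yarrow's first-order condition: 181 - 2q_Y - (q_L + q_K) = 0.
Kestrel's profit: π_K = (186 - Q)q_K - (13q_K). Setting ∂π_K/∂q_K = 0: 173 - 2q_K - (q_L + q_Y) = 0.
Adding the 3 first-order conditions: 538 − 4Q = 0, so Q = 269/2.
Back-substituting: q_L = (184 − 269/2) = 99/2, q_Y = (181 − 269/2) = 93/2, q_K = (173 − 269/2) = 77/2.
Total output Q = 269/2, so price P = 186 - 269/2 = 103/2.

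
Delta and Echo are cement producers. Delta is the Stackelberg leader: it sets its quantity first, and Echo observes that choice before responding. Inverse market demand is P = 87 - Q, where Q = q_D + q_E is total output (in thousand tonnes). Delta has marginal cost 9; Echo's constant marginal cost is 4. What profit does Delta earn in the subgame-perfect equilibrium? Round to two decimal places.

666.13

Solve by backward induction. Given q_D, the follower Echo maximises π_E = (87 - q_D - q_E)q_E - 4q_E.
∂π_E/∂q_E = 83 - q_D - 2q_E = 0 gives the reaction function q_E = (83 - q_D)/2.
The leader anticipates this reaction. Substituting into P = 87 - Q gives P = 91/2 - (1/2)q_D, so π_D = (91/2 - (1/2)q_D)q_D - 9q_D.
Leader FOC: 73/2 - q_D = 0, so q_D = 73/2.
Then q_E = (83 - 73/2)/2 = 93/4.
Price P = 87 - 239/4 = 109/4.
Delta's profit: (109/4 - 9)·(73/2) = 666.1250.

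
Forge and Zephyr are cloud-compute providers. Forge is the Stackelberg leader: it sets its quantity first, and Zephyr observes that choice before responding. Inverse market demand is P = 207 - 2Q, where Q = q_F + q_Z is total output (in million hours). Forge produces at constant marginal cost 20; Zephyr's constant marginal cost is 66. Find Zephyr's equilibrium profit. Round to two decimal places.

Solve by backward induction. Given q_F, the follower Zephyr maximises π_Z = (207 - 2q_F - 2q_Z)q_Z - 66q_Z.
Follower FOC: 141 - 2q_F - 4q_Z = 0, so q_Z(q_F) = (141 - 2q_F)/4.
Forge substitutes q_Z(q_F) into its own profit: π_F = q_F(207 - 2q_F - (141 - 2q_F)/2) - 20q_F = (273/2 - q_F)q_F - 20q_F.
Leader FOC: 233/2 - 2q_F = 0, so q_F = 233/4.
Then q_Z = (141 - 2·(233/4))/4 = 49/8.
Price P = 207 - 2·(515/8) = 313/4.
Zephyr's profit: (313/4 - 66)·(49/8) = 75.0313.

75.03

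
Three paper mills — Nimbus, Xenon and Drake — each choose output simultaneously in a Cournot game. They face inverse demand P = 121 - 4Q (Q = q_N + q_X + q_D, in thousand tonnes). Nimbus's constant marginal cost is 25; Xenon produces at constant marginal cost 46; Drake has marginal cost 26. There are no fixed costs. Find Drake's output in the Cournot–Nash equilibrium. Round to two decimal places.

7.13

Nimbus's profit: π_N = (121 - 4Q)q_N - (25q_N). Setting ∂π_N/∂q_N = 0: 96 - 8q_N - 4(q_X + q_D) = 0.
Xenon's first-order condition: 75 - 8q_X - 4(q_N + q_D) = 0.
Drake's profit: π_D = (121 - 4Q)q_D - (26q_D). Setting ∂π_D/∂q_D = 0: 95 - 8q_D - 4(q_N + q_X) = 0.
Summing all 3 equations gives 266 − 16Q = 0, hence Q = 133/8.
Back-substituting: q_N = (96 − 133/2)/4 = 59/8, q_X = (75 − 133/2)/4 = 17/8, q_D = (95 − 133/2)/4 = 57/8.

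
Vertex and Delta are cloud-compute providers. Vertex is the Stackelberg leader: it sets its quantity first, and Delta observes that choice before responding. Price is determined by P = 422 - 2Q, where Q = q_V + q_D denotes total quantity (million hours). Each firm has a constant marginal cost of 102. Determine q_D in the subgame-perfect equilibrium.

40

Solve by backward induction. Given q_V, the follower Delta maximises π_D = (422 - 2q_V - 2q_D)q_D - 102q_D.
Setting the follower's marginal profit to zero, 320 - 2q_V - 4q_D = 0, i.e. q_D = (320 - 2q_V)/4.
The leader anticipates this reaction. Substituting into P = 422 - 2Q gives P = 262 - q_V, so π_V = (262 - q_V)q_V - 102q_V.
Maximising: ∂π_V/∂q_V = 160 - 2q_V = 0, giving q_V = 80.
Then q_D = (320 - 2·80)/4 = 40.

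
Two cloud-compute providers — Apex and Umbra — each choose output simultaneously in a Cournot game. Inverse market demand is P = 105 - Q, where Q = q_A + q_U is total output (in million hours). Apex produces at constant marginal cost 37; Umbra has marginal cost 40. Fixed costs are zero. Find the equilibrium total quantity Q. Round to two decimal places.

Apex's profit: π_A = (105 - Q)q_A - (37q_A). Setting ∂π_A/∂q_A = 0: 68 - 2q_A - (q_U) = 0.
Umbra's profit: π_U = (105 - Q)q_U - (40q_U). Setting ∂π_U/∂q_U = 0: 65 - 2q_U - (q_A) = 0.
Best responses: q_A = (68 - q_U)/2, q_U = (65 - q_A)/2.
Solving the pair: q_A = 71/3, q_U = 62/3.
Total output Q = 71/3 + 62/3 = 133/3.

44.33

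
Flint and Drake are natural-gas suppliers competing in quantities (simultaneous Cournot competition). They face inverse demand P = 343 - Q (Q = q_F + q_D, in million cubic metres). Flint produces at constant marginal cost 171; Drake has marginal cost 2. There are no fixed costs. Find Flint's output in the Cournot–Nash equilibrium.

1

Flint's profit: π_F = (343 - Q)q_F - (171q_F). Setting ∂π_F/∂q_F = 0: 172 - 2q_F - (q_D) = 0.
Drake's first-order condition: 341 - 2q_D - (q_F) = 0.
So q_F = (172 - q_D)/2 and q_D = (341 - q_F)/2.
Solving the pair: q_F = 1, q_D = 170.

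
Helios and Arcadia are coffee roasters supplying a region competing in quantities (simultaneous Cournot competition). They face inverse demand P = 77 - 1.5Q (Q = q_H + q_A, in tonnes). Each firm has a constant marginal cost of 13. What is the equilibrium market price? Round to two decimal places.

34.33

Each firm earns π_i = (77 - 1.5Q)q_i - 13q_i.
First-order condition (treating rivals' output as given): 64 - 3q_i - (3/2)q_j = 0.
With identical firms every q_j equals q_i, so q_j = q_i and 64 = (9/2)q_i, giving q_i = 128/9.
Total output Q = 256/9, so price P = 77 - (3/2)·(256/9) = 103/3.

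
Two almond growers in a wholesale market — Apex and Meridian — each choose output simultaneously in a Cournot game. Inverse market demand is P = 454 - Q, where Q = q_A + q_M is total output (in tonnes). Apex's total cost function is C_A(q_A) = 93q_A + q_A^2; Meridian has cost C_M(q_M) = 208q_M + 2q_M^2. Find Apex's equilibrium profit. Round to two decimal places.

Apex's profit: π_A = (454 - Q)q_A - (93q_A + q_A²). Setting ∂π_A/∂q_A = 0: 361 - 4q_A - (q_M) = 0.
Meridian's profit: π_M = (454 - Q)q_M - (208q_M + 2q_M²). Setting ∂π_M/∂q_M = 0: 246 - 6q_M - (q_A) = 0.
Best responses: q_A = (361 - q_M)/4, q_M = (246 - q_A)/6.
Substituting one into the other gives q_A = 1920/23 and q_M = 623/23.
Price P = 454 - 110.5652 = 343.4348.
Apex's profit: 343.4348·(1920/23) - 93·(1920/23) - (1920/23)² = 13937.2401.

13937.24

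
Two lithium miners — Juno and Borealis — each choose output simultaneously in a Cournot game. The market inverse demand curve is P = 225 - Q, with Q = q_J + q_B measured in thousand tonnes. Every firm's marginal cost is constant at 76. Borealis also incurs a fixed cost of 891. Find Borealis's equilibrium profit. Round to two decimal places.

A representative firm's profit is π_i = q_i(225 - Q) - 76q_i.
First-order condition (treating rivals' output as given): 149 - 2q_i - q_j = 0.
By symmetry each firm produces the same amount; substituting q_j = q_i yields q_i = 149/3.
Price P = 225 - 298/3 = 377/3.
Borealis's profit: (377/3 - 76)·(149/3) - 891 = 1575.7778.

1575.78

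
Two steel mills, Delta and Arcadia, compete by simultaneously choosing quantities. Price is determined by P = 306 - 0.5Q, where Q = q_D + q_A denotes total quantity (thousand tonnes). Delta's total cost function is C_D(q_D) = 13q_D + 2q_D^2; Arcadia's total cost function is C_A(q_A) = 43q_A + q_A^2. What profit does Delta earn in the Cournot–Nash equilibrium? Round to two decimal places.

6420.64

Delta's profit: π_D = (306 - 0.5Q)q_D - (13q_D + 2q_D²). Setting ∂π_D/∂q_D = 0: 293 - 5q_D - (1/2)(q_A) = 0.
Arcadia's profit: π_A = (306 - 0.5Q)q_A - (43q_A + q_A²). Setting ∂π_A/∂q_A = 0: 263 - 3q_A - (1/2)(q_D) = 0.
Best responses: q_D = (293 - (1/2)q_A)/5, q_A = (263 - (1/2)q_D)/3.
Substituting one into the other gives q_D = 50.6780 and q_A = 79.2203.
Price P = 306 - (1/2)·129.8983 = 241.0508.
Delta's profit: 241.0508·50.6780 - 13·50.6780 - 2·50.6780² = 6420.6406.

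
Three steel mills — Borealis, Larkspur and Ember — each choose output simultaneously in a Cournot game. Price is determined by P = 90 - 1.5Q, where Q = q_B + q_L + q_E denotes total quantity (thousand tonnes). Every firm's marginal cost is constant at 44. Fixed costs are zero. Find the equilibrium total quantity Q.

23

A representative firm's profit is π_i = q_i(90 - 1.5Q) - 44q_i.
First-order condition (treating rivals' output as given): 46 - 3q_i - (3/2)·Σ_{j≠i} q_j = 0.
With identical firms every q_j equals q_i, so Σ_{j≠i} q_j = 2q_i and 46 = 6q_i, giving q_i = 23/3.
Total output Q = 23/3 + 23/3 + 23/3 = 23.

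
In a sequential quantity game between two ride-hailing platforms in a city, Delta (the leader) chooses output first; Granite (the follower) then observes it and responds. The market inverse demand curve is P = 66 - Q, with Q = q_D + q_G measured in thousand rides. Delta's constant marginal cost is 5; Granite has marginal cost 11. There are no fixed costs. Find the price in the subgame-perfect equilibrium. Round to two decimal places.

The follower Granite best-responds to any q_D: π_G = (66 - Q)q_G - 11q_G.
∂π_G/∂q_G = 55 - q_D - 2q_G = 0 gives the reaction function q_G = (55 - q_D)/2.
The leader anticipates this reaction. Substituting into P = 66 - Q gives P = 77/2 - (1/2)q_D, so π_D = (77/2 - (1/2)q_D)q_D - 5q_D.
The leader's first-order condition 67/2 - q_D = 0 yields q_D = 67/2.
Then q_G = (55 - 67/2)/2 = 43/4.
Total output Q = 177/4, so price P = 66 - 177/4 = 87/4.

21.75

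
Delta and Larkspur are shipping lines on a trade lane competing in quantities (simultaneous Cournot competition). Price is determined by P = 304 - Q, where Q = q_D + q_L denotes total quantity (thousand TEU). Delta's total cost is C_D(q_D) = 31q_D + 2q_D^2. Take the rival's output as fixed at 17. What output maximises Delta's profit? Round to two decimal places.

With the rival's output fixed at 17, Delta's profit is π_D = (304 - 17 - q_D)q_D - (31q_D + 2q_D²) = (287 - q_D)q_D - (31q_D + 2q_D²).
∂π_D/∂q_D = 256 - 6q_D = 0, so q_D = 128/3.

42.67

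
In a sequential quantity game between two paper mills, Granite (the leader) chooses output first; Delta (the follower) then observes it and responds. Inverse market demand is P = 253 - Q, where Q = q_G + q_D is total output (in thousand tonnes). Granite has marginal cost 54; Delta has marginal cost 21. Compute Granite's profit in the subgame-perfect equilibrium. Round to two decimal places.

The follower Delta best-responds to any q_G: π_D = (253 - Q)q_D - 21q_D.
∂π_D/∂q_D = 232 - q_G - 2q_D = 0 gives the reaction function q_D = (232 - q_G)/2.
Granite substitutes q_D(q_G) into its own profit: π_G = q_G(253 - q_G - (232 - q_G)/2) - 54q_G = (137 - (1/2)q_G)q_G - 54q_G.
Maximising: ∂π_G/∂q_G = 83 - q_G = 0, giving q_G = 83.
Then q_D = (232 - 83)/2 = 149/2.
Price P = 253 - 315/2 = 191/2.
Granite's profit: (191/2 - 54)·83 = 3444.5000.

3444.50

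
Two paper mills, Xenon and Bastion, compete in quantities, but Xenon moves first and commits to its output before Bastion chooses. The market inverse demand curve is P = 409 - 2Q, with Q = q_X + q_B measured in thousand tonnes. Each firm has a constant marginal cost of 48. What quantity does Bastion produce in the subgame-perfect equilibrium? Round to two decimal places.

45.13

The follower Bastion best-responds to any q_X: π_B = (409 - 2Q)q_B - 48q_B.
∂π_B/∂q_B = 361 - 2q_X - 4q_B = 0 gives the reaction function q_B = (361 - 2q_X)/4.
The leader anticipates this reaction. Substituting into P = 409 - 2Q gives P = 457/2 - q_X, so π_X = (457/2 - q_X)q_X - 48q_X.
Leader FOC: 361/2 - 2q_X = 0, so q_X = 361/4.
Then q_B = (361 - 2·(361/4))/4 = 361/8.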